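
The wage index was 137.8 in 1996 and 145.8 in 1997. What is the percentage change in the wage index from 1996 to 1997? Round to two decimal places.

5.81%

Change = (145.8 − 137.8) / 137.8 × 100
       = 8.0 / 137.8 × 100 = 5.8055%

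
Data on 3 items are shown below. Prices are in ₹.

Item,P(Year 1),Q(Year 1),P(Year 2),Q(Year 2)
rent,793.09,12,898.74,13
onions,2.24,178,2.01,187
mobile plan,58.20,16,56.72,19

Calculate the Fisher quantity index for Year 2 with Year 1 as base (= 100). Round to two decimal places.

109.06

Laspeyres component (base-period weights):
ΣP(Year 1)Q(Year 2) = 793.09×13 + 2.24×187 + 58.20×19 = 10310.17 + 418.88 + 1105.8 = 11834.85
ΣP(Year 1)Q(Year 1) = 793.09×12 + 2.24×178 + 58.20×16 = 9517.08 + 398.72 + 931.2 = 10847
L = 11834.85 / 10847 × 100 = 109.1071
Paasche component (current-period weights):
ΣP(Year 2)Q(Year 2) = 898.74×13 + 2.01×187 + 56.72×19 = 11683.62 + 375.87 + 1077.68 = 13137.17
ΣP(Year 2)Q(Year 1) = 898.74×12 + 2.01×178 + 56.72×16 = 10784.88 + 357.78 + 907.52 = 12050.18
P = 13137.17 / 12050.18 × 100 = 109.0205
Fisher = √(L × P) = √(109.1071 × 109.0205) = 109.0638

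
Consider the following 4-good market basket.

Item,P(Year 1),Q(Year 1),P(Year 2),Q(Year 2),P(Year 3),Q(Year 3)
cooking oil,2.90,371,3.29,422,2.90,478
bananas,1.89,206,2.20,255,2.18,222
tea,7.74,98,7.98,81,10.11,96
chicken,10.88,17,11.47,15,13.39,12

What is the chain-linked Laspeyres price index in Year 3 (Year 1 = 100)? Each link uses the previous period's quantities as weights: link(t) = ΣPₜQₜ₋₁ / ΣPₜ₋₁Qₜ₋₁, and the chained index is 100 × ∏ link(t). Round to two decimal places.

Link Year 1→Year 2:
ΣP(Year 2)Q(Year 1) = 3.29×371 + 2.20×206 + 7.98×98 + 11.47×17 = 1220.59 + 453.2 + 782.04 + 194.99 = 2650.82
ΣP(Year 1)Q(Year 1) = 2.90×371 + 1.89×206 + 7.74×98 + 10.88×17 = 1075.9 + 389.34 + 758.52 + 184.96 = 2408.72
link = 2650.82/2408.72 = 1.100510
Link Year 2→Year 3:
ΣP(Year 3)Q(Year 2) = 2.90×422 + 2.18×255 + 10.11×81 + 13.39×15 = 1223.8 + 555.9 + 818.91 + 200.85 = 2799.46
ΣP(Year 2)Q(Year 2) = 3.29×422 + 2.20×255 + 7.98×81 + 11.47×15 = 1388.38 + 561 + 646.38 + 172.05 = 2767.81
link = 2799.46/2767.81 = 1.011435
Chained index = 100 × 1.100510 × 1.011435 = 111.3094

111.31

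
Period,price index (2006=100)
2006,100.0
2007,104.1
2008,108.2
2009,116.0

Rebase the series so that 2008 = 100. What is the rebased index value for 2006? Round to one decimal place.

Rebased(2006) = 100.0 / 108.2 × 100 = 92.4214

92.4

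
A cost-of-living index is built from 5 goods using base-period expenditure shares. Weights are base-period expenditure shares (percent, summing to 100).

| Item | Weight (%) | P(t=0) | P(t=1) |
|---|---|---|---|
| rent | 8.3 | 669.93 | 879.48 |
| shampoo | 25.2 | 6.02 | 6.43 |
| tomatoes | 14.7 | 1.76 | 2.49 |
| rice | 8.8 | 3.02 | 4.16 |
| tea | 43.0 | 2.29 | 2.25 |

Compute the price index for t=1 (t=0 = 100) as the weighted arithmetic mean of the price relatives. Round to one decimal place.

rent: 8.3 × (879.48/669.93) = 8.3 × 1.312794 = 10.8962
shampoo: 25.2 × (6.43/6.02) = 25.2 × 1.068106 = 26.9163
tomatoes: 14.7 × (2.49/1.76) = 14.7 × 1.414773 = 20.7972
rice: 8.8 × (4.16/3.02) = 8.8 × 1.377483 = 12.1219
tea: 43.0 × (2.25/2.29) = 43.0 × 0.982533 = 42.2489
Index = Σ wᵢ·(p₁ᵢ/p₀ᵢ) = 10.8962 + 26.9163 + 20.7972 + 12.1219 + 42.2489 = 112.9804

113.0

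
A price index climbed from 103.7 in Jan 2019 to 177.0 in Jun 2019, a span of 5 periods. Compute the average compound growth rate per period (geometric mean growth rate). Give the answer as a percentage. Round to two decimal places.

Growth factor = (177.0/103.7)^(1/5) = (1.706847)^(1/5) = 1.112856
Growth rate = 1.112856 − 1 = 0.112856 = 11.2856%

11.29%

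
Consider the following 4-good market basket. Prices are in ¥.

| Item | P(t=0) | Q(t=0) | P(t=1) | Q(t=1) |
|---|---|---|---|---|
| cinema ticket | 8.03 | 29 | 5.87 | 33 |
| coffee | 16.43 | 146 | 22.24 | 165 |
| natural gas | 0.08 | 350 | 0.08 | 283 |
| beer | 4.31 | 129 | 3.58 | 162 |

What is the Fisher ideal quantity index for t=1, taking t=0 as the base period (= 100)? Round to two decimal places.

114.63

Laspeyres component (base-period weights):
ΣP(t=0)Q(t=1) = 8.03×33 + 16.43×165 + 0.08×283 + 4.31×162 = 264.99 + 2710.95 + 22.64 + 698.22 = 3696.8
ΣP(t=0)Q(t=0) = 8.03×29 + 16.43×146 + 0.08×350 + 4.31×129 = 232.87 + 2398.78 + 28 + 555.99 = 3215.64
L = 3696.8 / 3215.64 × 100 = 114.9631
Paasche component (current-period weights):
ΣP(t=1)Q(t=1) = 5.87×33 + 22.24×165 + 0.08×283 + 3.58×162 = 193.71 + 3669.6 + 22.64 + 579.96 = 4465.91
ΣP(t=1)Q(t=0) = 5.87×29 + 22.24×146 + 0.08×350 + 3.58×129 = 170.23 + 3247.04 + 28 + 461.82 = 3907.09
P = 4465.91 / 3907.09 × 100 = 114.3027
Fisher = √(L × P) = √(114.9631 × 114.3027) = 114.6324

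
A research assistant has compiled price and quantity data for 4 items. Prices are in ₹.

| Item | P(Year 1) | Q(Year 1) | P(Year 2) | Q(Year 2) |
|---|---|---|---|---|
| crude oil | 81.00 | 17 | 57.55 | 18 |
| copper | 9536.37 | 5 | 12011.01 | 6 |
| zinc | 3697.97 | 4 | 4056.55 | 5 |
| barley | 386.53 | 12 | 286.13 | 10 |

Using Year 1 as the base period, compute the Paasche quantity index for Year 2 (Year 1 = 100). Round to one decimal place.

Paasche quantity index uses current-period prices as weights.
ΣP(Year 2)·Q(Year 2) = 57.55×18 + 12011.01×6 + 4056.55×5 + 286.13×10 = 1035.9 + 72066.06 + 20282.75 + 2861.3 = 96246.01
ΣP(Year 2)·Q(Year 1) = 57.55×17 + 12011.01×5 + 4056.55×4 + 286.13×12 = 978.35 + 60055.05 + 16226.2 + 3433.56 = 80693.16
Index = 96246.01 / 80693.16 × 100 = 119.2741

119.3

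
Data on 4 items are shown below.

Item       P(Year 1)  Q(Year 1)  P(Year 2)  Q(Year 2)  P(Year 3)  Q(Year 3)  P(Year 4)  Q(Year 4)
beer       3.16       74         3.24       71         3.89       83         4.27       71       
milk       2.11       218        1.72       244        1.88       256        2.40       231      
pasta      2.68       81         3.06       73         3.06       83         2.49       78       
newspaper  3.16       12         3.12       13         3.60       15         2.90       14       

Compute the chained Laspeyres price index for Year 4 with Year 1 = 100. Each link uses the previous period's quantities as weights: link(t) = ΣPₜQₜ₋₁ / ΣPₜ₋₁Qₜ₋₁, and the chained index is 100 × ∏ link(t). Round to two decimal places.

114.37

Link Year 1→Year 2:
ΣP(Year 2)Q(Year 1) = 3.24×74 + 1.72×218 + 3.06×81 + 3.12×12 = 239.76 + 374.96 + 247.86 + 37.44 = 900.02
ΣP(Year 1)Q(Year 1) = 3.16×74 + 2.11×218 + 2.68×81 + 3.16×12 = 233.84 + 459.98 + 217.08 + 37.92 = 948.82
link = 900.02/948.82 = 0.948568
Link Year 2→Year 3:
ΣP(Year 3)Q(Year 2) = 3.89×71 + 1.88×244 + 3.06×73 + 3.60×13 = 276.19 + 458.72 + 223.38 + 46.8 = 1005.09
ΣP(Year 2)Q(Year 2) = 3.24×71 + 1.72×244 + 3.06×73 + 3.12×13 = 230.04 + 419.68 + 223.38 + 40.56 = 913.66
link = 1005.09/913.66 = 1.100070
Link Year 3→Year 4:
ΣP(Year 4)Q(Year 3) = 4.27×83 + 2.40×256 + 2.49×83 + 2.90×15 = 354.41 + 614.4 + 206.67 + 43.5 = 1218.98
ΣP(Year 3)Q(Year 3) = 3.89×83 + 1.88×256 + 3.06×83 + 3.60×15 = 322.87 + 481.28 + 253.98 + 54 = 1112.13
link = 1218.98/1112.13 = 1.096077
Chained index = 100 × 0.948568 × 1.100070 × 1.096077 = 114.3746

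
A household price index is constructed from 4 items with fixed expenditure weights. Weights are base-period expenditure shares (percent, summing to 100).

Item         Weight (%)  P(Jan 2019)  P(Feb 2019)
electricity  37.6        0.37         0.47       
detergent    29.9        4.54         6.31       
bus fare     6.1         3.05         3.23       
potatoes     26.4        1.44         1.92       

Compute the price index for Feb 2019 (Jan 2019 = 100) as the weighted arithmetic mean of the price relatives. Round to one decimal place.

131.0

electricity: 37.6 × (0.47/0.37) = 37.6 × 1.270270 = 47.7622
detergent: 29.9 × (6.31/4.54) = 29.9 × 1.389868 = 41.5570
bus fare: 6.1 × (3.23/3.05) = 6.1 × 1.059016 = 6.4600
potatoes: 26.4 × (1.92/1.44) = 26.4 × 1.333333 = 35.2000
Index = Σ wᵢ·(p₁ᵢ/p₀ᵢ) = 47.7622 + 41.5570 + 6.4600 + 35.2000 = 130.9792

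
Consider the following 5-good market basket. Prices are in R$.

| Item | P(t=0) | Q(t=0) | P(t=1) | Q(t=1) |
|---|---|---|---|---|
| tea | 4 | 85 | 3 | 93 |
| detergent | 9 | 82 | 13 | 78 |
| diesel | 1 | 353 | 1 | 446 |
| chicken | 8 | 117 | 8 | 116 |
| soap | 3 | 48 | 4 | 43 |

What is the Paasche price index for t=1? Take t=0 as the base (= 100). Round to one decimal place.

Paasche price index uses current-period quantities as weights.
ΣP(t=1)·Q(t=1) = 3×93 + 13×78 + 1×446 + 8×116 + 4×43 = 279 + 1014 + 446 + 928 + 172 = 2839
ΣP(t=0)·Q(t=1) = 4×93 + 9×78 + 1×446 + 8×116 + 3×43 = 372 + 702 + 446 + 928 + 129 = 2577
Index = 2839 / 2577 × 100 = 110.1669

110.2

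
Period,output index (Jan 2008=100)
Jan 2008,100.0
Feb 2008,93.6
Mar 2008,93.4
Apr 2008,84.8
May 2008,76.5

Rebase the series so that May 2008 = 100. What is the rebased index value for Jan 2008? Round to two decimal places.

130.72

Rebased(Jan 2008) = 100.0 / 76.5 × 100 = 130.7190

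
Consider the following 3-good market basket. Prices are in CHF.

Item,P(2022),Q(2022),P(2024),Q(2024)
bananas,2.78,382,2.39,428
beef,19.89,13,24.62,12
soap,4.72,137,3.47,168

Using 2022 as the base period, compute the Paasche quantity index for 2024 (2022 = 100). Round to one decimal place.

111.3

Paasche quantity index uses current-period prices as weights.
ΣP(2024)·Q(2024) = 2.39×428 + 24.62×12 + 3.47×168 = 1022.92 + 295.44 + 582.96 = 1901.32
ΣP(2024)·Q(2022) = 2.39×382 + 24.62×13 + 3.47×137 = 912.98 + 320.06 + 475.39 = 1708.43
Index = 1901.32 / 1708.43 × 100 = 111.2905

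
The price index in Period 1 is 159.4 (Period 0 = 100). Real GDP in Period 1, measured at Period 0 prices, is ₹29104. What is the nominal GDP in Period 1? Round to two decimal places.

Nominal = Real × (Index/100) = 29104 × (159.4/100)
        = 29104 × 1.594 = 46391.7760

46391.78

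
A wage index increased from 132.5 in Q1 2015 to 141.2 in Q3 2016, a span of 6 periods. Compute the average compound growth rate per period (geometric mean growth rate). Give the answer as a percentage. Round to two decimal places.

Growth factor = (141.2/132.5)^(1/6) = (1.065660)^(1/6) = 1.010655
Growth rate = 1.010655 − 1 = 0.010655 = 1.0655%

1.07%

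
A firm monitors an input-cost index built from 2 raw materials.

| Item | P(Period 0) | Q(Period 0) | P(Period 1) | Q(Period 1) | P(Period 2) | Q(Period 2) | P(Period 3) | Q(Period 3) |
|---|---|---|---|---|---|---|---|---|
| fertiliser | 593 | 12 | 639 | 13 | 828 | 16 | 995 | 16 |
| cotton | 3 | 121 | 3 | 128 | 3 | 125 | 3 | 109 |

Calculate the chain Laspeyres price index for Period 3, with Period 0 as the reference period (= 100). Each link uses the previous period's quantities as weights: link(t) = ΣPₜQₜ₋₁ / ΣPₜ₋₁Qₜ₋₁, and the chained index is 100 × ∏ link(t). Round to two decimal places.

164.75

Link Period 0→Period 1:
ΣP(Period 1)Q(Period 0) = 639×12 + 3×121 = 7668 + 363 = 8031
ΣP(Period 0)Q(Period 0) = 593×12 + 3×121 = 7116 + 363 = 7479
link = 8031/7479 = 1.073807
Link Period 1→Period 2:
ΣP(Period 2)Q(Period 1) = 828×13 + 3×128 = 10764 + 384 = 11148
ΣP(Period 1)Q(Period 1) = 639×13 + 3×128 = 8307 + 384 = 8691
link = 11148/8691 = 1.282706
Link Period 2→Period 3:
ΣP(Period 3)Q(Period 2) = 995×16 + 3×125 = 15920 + 375 = 16295
ΣP(Period 2)Q(Period 2) = 828×16 + 3×125 = 13248 + 375 = 13623
link = 16295/13623 = 1.196139
Chained index = 100 × 1.073807 × 1.282706 × 1.196139 = 164.7536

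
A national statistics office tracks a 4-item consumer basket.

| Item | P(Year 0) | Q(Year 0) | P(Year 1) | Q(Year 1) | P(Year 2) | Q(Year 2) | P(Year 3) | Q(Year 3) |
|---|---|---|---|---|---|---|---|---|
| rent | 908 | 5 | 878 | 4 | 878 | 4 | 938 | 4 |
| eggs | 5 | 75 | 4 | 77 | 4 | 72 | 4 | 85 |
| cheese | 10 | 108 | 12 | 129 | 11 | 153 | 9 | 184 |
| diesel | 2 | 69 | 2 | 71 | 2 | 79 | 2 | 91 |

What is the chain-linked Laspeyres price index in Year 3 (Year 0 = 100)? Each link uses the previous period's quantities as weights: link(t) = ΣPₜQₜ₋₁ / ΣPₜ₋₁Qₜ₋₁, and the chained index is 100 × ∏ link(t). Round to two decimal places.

Link Year 0→Year 1:
ΣP(Year 1)Q(Year 0) = 878×5 + 4×75 + 12×108 + 2×69 = 4390 + 300 + 1296 + 138 = 6124
ΣP(Year 0)Q(Year 0) = 908×5 + 5×75 + 10×108 + 2×69 = 4540 + 375 + 1080 + 138 = 6133
link = 6124/6133 = 0.998533
Link Year 1→Year 2:
ΣP(Year 2)Q(Year 1) = 878×4 + 4×77 + 11×129 + 2×71 = 3512 + 308 + 1419 + 142 = 5381
ΣP(Year 1)Q(Year 1) = 878×4 + 4×77 + 12×129 + 2×71 = 3512 + 308 + 1548 + 142 = 5510
link = 5381/5510 = 0.976588
Link Year 2→Year 3:
ΣP(Year 3)Q(Year 2) = 938×4 + 4×72 + 9×153 + 2×79 = 3752 + 288 + 1377 + 158 = 5575
ΣP(Year 2)Q(Year 2) = 878×4 + 4×72 + 11×153 + 2×79 = 3512 + 288 + 1683 + 158 = 5641
link = 5575/5641 = 0.988300
Chained index = 100 × 0.998533 × 0.976588 × 0.988300 = 96.3746

96.37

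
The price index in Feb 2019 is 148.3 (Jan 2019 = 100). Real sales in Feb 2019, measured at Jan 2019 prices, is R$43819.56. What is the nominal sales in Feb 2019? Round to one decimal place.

Nominal = Real × (Index/100) = 43819.56 × (148.3/100)
        = 43819.56 × 1.483 = 64984.4075

64984.4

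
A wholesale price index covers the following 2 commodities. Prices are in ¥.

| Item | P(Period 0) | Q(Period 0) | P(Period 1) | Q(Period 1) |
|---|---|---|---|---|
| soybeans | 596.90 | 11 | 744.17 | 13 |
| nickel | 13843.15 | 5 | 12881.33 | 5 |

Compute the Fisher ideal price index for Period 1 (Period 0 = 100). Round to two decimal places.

96.02

Laspeyres component (base-period weights):
ΣP(Period 1)Q(Period 0) = 744.17×11 + 12881.33×5 = 8185.87 + 64406.65 = 72592.52
ΣP(Period 0)Q(Period 0) = 596.90×11 + 13843.15×5 = 6565.9 + 69215.75 = 75781.65
L = 72592.52 / 75781.65 × 100 = 95.7917
Paasche component (current-period weights):
ΣP(Period 1)Q(Period 1) = 744.17×13 + 12881.33×5 = 9674.21 + 64406.65 = 74080.86
ΣP(Period 0)Q(Period 1) = 596.90×13 + 13843.15×5 = 7759.7 + 69215.75 = 76975.45
P = 74080.86 / 76975.45 × 100 = 96.2396
Fisher = √(L × P) = √(95.7917 × 96.2396) = 96.0154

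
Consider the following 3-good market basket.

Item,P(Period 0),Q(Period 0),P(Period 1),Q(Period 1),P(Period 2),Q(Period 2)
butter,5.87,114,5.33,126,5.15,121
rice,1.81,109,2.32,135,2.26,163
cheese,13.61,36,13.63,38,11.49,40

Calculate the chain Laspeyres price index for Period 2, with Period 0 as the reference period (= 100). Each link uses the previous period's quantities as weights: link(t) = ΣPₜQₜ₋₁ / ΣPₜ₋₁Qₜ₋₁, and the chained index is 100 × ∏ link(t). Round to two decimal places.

Link Period 0→Period 1:
ΣP(Period 1)Q(Period 0) = 5.33×114 + 2.32×109 + 13.63×36 = 607.62 + 252.88 + 490.68 = 1351.18
ΣP(Period 0)Q(Period 0) = 5.87×114 + 1.81×109 + 13.61×36 = 669.18 + 197.29 + 489.96 = 1356.43
link = 1351.18/1356.43 = 0.996130
Link Period 1→Period 2:
ΣP(Period 2)Q(Period 1) = 5.15×126 + 2.26×135 + 11.49×38 = 648.9 + 305.1 + 436.62 = 1390.62
ΣP(Period 1)Q(Period 1) = 5.33×126 + 2.32×135 + 13.63×38 = 671.58 + 313.2 + 517.94 = 1502.72
link = 1390.62/1502.72 = 0.925402
Chained index = 100 × 0.996130 × 0.925402 = 92.1820

92.18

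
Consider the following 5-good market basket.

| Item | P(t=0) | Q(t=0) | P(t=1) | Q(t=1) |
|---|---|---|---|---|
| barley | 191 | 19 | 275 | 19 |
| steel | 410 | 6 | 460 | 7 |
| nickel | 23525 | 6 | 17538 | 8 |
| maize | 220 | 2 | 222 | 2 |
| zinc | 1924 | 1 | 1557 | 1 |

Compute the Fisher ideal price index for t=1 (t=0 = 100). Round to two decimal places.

Laspeyres component (base-period weights):
ΣP(t=1)Q(t=0) = 275×19 + 460×6 + 17538×6 + 222×2 + 1557×1 = 5225 + 2760 + 105228 + 444 + 1557 = 115214
ΣP(t=0)Q(t=0) = 191×19 + 410×6 + 23525×6 + 220×2 + 1924×1 = 3629 + 2460 + 141150 + 440 + 1924 = 149603
L = 115214 / 149603 × 100 = 77.0132
Paasche component (current-period weights):
ΣP(t=1)Q(t=1) = 275×19 + 460×7 + 17538×8 + 222×2 + 1557×1 = 5225 + 3220 + 140304 + 444 + 1557 = 150750
ΣP(t=0)Q(t=1) = 191×19 + 410×7 + 23525×8 + 220×2 + 1924×1 = 3629 + 2870 + 188200 + 440 + 1924 = 197063
P = 150750 / 197063 × 100 = 76.4984
Fisher = √(L × P) = √(77.0132 × 76.4984) = 76.7553

76.76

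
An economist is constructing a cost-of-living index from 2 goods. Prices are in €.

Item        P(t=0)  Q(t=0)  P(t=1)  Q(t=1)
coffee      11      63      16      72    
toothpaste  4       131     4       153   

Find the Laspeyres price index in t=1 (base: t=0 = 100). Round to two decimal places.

125.88

Laspeyres price index uses base-period quantities as weights.
ΣP(t=1)·Q(t=0) = 16×63 + 4×131 = 1008 + 524 = 1532
ΣP(t=0)·Q(t=0) = 11×63 + 4×131 = 693 + 524 = 1217
Index = 1532 / 1217 × 100 = 125.8833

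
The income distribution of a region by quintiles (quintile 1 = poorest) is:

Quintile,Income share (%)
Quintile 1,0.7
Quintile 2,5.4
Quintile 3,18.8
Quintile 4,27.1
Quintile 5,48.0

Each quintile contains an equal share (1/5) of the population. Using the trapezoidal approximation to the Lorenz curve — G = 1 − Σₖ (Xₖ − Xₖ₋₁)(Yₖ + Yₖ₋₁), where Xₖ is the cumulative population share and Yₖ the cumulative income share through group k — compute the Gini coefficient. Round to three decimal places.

0.465

Cumulative income shares Yₖ: 0.0070, 0.0610, 0.2490, 0.5200, 1.0000
Σ (Xₖ−Xₖ₋₁)(Yₖ+Yₖ₋₁) = (1/5)(0.0070+0.0000) + (1/5)(0.0610+0.0070) + (1/5)(0.2490+0.0610) + (1/5)(0.5200+0.2490) + (1/5)(1.0000+0.5200)
  = 0.0014 + 0.0136 + 0.0620 + 0.1538 + 0.3040 = 0.5348
G = 1 − 0.5348 = 0.4652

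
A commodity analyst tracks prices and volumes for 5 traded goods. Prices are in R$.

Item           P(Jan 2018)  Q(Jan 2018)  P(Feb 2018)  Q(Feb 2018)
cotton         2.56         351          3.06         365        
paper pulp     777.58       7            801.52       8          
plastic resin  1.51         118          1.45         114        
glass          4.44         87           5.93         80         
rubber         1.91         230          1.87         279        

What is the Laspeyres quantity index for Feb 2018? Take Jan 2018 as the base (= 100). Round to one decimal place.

111.8

Laspeyres quantity index uses base-period prices as weights.
ΣP(Jan 2018)·Q(Feb 2018) = 2.56×365 + 777.58×8 + 1.51×114 + 4.44×80 + 1.91×279 = 934.4 + 6220.64 + 172.14 + 355.2 + 532.89 = 8215.27
ΣP(Jan 2018)·Q(Jan 2018) = 2.56×351 + 777.58×7 + 1.51×118 + 4.44×87 + 1.91×230 = 898.56 + 5443.06 + 178.18 + 386.28 + 439.3 = 7345.38
Index = 8215.27 / 7345.38 × 100 = 111.8427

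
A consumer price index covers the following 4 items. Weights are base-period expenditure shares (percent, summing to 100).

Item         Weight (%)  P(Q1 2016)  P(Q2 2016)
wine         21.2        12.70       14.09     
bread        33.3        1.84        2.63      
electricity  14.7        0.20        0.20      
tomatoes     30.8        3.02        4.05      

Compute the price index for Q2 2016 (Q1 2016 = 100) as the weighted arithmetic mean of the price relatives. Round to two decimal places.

127.12

wine: 21.2 × (14.09/12.70) = 21.2 × 1.109449 = 23.5203
bread: 33.3 × (2.63/1.84) = 33.3 × 1.429348 = 47.5973
electricity: 14.7 × (0.20/0.20) = 14.7 × 1.000000 = 14.7000
tomatoes: 30.8 × (4.05/3.02) = 30.8 × 1.341060 = 41.3046
Index = Σ wᵢ·(p₁ᵢ/p₀ᵢ) = 23.5203 + 47.5973 + 14.7000 + 41.3046 = 127.1222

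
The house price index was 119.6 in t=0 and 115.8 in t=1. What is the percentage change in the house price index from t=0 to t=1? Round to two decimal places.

Change = (115.8 − 119.6) / 119.6 × 100
       = -3.8 / 119.6 × 100 = -3.1773%

-3.18%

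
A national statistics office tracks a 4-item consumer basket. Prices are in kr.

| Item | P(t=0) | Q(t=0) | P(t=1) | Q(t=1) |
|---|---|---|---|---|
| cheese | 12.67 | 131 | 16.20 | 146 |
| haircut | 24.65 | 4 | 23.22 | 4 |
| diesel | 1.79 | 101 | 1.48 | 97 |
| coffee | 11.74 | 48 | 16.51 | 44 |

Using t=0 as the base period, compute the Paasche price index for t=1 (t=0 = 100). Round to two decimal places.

Paasche price index uses current-period quantities as weights.
ΣP(t=1)·Q(t=1) = 16.20×146 + 23.22×4 + 1.48×97 + 16.51×44 = 2365.2 + 92.88 + 143.56 + 726.44 = 3328.08
ΣP(t=0)·Q(t=1) = 12.67×146 + 24.65×4 + 1.79×97 + 11.74×44 = 1849.82 + 98.6 + 173.63 + 516.56 = 2638.61
Index = 3328.08 / 2638.61 × 100 = 126.1300

126.13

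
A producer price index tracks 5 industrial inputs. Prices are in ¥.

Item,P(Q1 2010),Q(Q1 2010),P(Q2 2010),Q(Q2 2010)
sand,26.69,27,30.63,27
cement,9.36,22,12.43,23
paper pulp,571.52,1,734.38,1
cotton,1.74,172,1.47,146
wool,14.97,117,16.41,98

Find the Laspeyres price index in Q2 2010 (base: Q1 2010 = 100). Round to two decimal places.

Laspeyres price index uses base-period quantities as weights.
ΣP(Q2 2010)·Q(Q1 2010) = 30.63×27 + 12.43×22 + 734.38×1 + 1.47×172 + 16.41×117 = 827.01 + 273.46 + 734.38 + 252.84 + 1919.97 = 4007.66
ΣP(Q1 2010)·Q(Q1 2010) = 26.69×27 + 9.36×22 + 571.52×1 + 1.74×172 + 14.97×117 = 720.63 + 205.92 + 571.52 + 299.28 + 1751.49 = 3548.84
Index = 4007.66 / 3548.84 × 100 = 112.9287

112.93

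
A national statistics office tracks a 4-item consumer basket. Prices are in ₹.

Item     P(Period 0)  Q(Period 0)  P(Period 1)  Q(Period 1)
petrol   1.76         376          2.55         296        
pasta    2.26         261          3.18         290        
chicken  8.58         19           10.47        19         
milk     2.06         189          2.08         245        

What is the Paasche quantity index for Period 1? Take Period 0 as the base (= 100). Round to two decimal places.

Paasche quantity index uses current-period prices as weights.
ΣP(Period 1)·Q(Period 1) = 2.55×296 + 3.18×290 + 10.47×19 + 2.08×245 = 754.8 + 922.2 + 198.93 + 509.6 = 2385.53
ΣP(Period 1)·Q(Period 0) = 2.55×376 + 3.18×261 + 10.47×19 + 2.08×189 = 958.8 + 829.98 + 198.93 + 393.12 = 2380.83
Index = 2385.53 / 2380.83 × 100 = 100.1974

100.20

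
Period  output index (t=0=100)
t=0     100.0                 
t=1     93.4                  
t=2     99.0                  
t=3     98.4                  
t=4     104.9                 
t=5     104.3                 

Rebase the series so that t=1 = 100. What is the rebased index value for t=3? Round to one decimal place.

105.4

Rebased(t=3) = 98.4 / 93.4 × 100 = 105.3533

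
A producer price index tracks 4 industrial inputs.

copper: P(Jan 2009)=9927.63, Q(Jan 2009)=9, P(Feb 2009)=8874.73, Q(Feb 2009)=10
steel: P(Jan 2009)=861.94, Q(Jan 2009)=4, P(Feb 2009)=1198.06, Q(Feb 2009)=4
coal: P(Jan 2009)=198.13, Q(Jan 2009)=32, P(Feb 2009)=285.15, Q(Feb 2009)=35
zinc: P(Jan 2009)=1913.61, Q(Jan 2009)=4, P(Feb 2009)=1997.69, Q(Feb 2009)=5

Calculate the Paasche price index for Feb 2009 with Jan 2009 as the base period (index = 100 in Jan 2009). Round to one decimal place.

95.2

Paasche price index uses current-period quantities as weights.
ΣP(Feb 2009)·Q(Feb 2009) = 8874.73×10 + 1198.06×4 + 285.15×35 + 1997.69×5 = 88747.3 + 4792.24 + 9980.25 + 9988.45 = 113508.24
ΣP(Jan 2009)·Q(Feb 2009) = 9927.63×10 + 861.94×4 + 198.13×35 + 1913.61×5 = 99276.3 + 3447.76 + 6934.55 + 9568.05 = 119226.66
Index = 113508.24 / 119226.66 × 100 = 95.2037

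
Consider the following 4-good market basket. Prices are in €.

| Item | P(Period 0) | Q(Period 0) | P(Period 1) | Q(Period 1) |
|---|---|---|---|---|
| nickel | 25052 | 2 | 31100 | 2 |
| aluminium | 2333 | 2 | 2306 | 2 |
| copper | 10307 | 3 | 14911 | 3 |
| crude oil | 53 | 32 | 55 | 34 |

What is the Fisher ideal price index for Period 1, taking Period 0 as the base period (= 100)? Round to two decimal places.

Laspeyres component (base-period weights):
ΣP(Period 1)Q(Period 0) = 31100×2 + 2306×2 + 14911×3 + 55×32 = 62200 + 4612 + 44733 + 1760 = 113305
ΣP(Period 0)Q(Period 0) = 25052×2 + 2333×2 + 10307×3 + 53×32 = 50104 + 4666 + 30921 + 1696 = 87387
L = 113305 / 87387 × 100 = 129.6589
Paasche component (current-period weights):
ΣP(Period 1)Q(Period 1) = 31100×2 + 2306×2 + 14911×3 + 55×34 = 62200 + 4612 + 44733 + 1870 = 113415
ΣP(Period 0)Q(Period 1) = 25052×2 + 2333×2 + 10307×3 + 53×34 = 50104 + 4666 + 30921 + 1802 = 87493
P = 113415 / 87493 × 100 = 129.6275
Fisher = √(L × P) = √(129.6589 × 129.6275) = 129.6432

129.64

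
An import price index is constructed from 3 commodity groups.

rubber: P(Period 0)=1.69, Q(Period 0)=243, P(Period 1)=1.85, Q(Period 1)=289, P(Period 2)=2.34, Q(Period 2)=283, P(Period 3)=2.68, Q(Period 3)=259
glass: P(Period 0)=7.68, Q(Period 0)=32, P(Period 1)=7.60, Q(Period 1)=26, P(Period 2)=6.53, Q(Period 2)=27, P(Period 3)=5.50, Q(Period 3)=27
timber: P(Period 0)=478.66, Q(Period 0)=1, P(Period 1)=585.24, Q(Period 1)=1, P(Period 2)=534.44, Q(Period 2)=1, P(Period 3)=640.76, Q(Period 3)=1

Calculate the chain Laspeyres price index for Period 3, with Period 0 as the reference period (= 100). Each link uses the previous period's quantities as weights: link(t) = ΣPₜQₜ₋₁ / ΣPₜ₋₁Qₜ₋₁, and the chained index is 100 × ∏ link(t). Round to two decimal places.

Link Period 0→Period 1:
ΣP(Period 1)Q(Period 0) = 1.85×243 + 7.60×32 + 585.24×1 = 449.55 + 243.2 + 585.24 = 1277.99
ΣP(Period 0)Q(Period 0) = 1.69×243 + 7.68×32 + 478.66×1 = 410.67 + 245.76 + 478.66 = 1135.09
link = 1277.99/1135.09 = 1.125893
Link Period 1→Period 2:
ΣP(Period 2)Q(Period 1) = 2.34×289 + 6.53×26 + 534.44×1 = 676.26 + 169.78 + 534.44 = 1380.48
ΣP(Period 1)Q(Period 1) = 1.85×289 + 7.60×26 + 585.24×1 = 534.65 + 197.6 + 585.24 = 1317.49
link = 1380.48/1317.49 = 1.047811
Link Period 2→Period 3:
ΣP(Period 3)Q(Period 2) = 2.68×283 + 5.50×27 + 640.76×1 = 758.44 + 148.5 + 640.76 = 1547.7
ΣP(Period 2)Q(Period 2) = 2.34×283 + 6.53×27 + 534.44×1 = 662.22 + 176.31 + 534.44 = 1372.97
link = 1547.7/1372.97 = 1.127264
Chained index = 100 × 1.125893 × 1.047811 × 1.127264 = 132.9859

132.99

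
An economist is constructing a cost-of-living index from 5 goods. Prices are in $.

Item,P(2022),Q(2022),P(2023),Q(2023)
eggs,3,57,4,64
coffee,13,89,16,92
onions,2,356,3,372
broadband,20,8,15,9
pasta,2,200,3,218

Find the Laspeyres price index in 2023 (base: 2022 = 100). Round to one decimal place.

132.3

Laspeyres price index uses base-period quantities as weights.
ΣP(2023)·Q(2022) = 4×57 + 16×89 + 3×356 + 15×8 + 3×200 = 228 + 1424 + 1068 + 120 + 600 = 3440
ΣP(2022)·Q(2022) = 3×57 + 13×89 + 2×356 + 20×8 + 2×200 = 171 + 1157 + 712 + 160 + 400 = 2600
Index = 3440 / 2600 × 100 = 132.3077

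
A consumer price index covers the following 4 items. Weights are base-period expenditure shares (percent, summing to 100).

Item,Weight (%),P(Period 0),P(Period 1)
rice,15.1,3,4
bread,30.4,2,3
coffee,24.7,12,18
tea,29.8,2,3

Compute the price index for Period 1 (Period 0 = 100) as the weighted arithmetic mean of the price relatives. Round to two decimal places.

147.48

rice: 15.1 × (4/3) = 15.1 × 1.333333 = 20.1333
bread: 30.4 × (3/2) = 30.4 × 1.500000 = 45.6000
coffee: 24.7 × (18/12) = 24.7 × 1.500000 = 37.0500
tea: 29.8 × (3/2) = 29.8 × 1.500000 = 44.7000
Index = Σ wᵢ·(p₁ᵢ/p₀ᵢ) = 20.1333 + 45.6000 + 37.0500 + 44.7000 = 147.4833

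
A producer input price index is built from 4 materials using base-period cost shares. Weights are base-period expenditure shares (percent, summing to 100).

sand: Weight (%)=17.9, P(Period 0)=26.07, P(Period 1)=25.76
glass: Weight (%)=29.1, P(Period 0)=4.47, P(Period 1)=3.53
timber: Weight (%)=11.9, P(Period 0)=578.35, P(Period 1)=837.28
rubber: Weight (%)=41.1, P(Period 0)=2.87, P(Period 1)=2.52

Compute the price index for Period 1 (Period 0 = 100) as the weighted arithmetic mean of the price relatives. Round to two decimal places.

93.98

sand: 17.9 × (25.76/26.07) = 17.9 × 0.988109 = 17.6871
glass: 29.1 × (3.53/4.47) = 29.1 × 0.789709 = 22.9805
timber: 11.9 × (837.28/578.35) = 11.9 × 1.447705 = 17.2277
rubber: 41.1 × (2.52/2.87) = 41.1 × 0.878049 = 36.0878
Index = Σ wᵢ·(p₁ᵢ/p₀ᵢ) = 17.6871 + 22.9805 + 17.2277 + 36.0878 = 93.9832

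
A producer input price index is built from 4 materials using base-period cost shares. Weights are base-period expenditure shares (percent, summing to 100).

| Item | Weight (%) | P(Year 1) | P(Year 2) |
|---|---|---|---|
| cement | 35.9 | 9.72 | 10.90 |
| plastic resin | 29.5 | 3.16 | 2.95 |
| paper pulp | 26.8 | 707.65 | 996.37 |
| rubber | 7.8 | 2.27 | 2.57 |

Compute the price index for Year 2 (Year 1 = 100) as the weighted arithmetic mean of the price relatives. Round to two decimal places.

114.36

cement: 35.9 × (10.90/9.72) = 35.9 × 1.121399 = 40.2582
plastic resin: 29.5 × (2.95/3.16) = 29.5 × 0.933544 = 27.5396
paper pulp: 26.8 × (996.37/707.65) = 26.8 × 1.407998 = 37.7344
rubber: 7.8 × (2.57/2.27) = 7.8 × 1.132159 = 8.8308
Index = Σ wᵢ·(p₁ᵢ/p₀ᵢ) = 40.2582 + 27.5396 + 37.7344 + 8.8308 = 114.3630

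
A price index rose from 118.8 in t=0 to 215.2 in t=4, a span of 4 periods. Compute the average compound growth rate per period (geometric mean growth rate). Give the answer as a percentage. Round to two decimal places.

16.01%

Growth factor = (215.2/118.8)^(1/4) = (1.811448)^(1/4) = 1.160129
Growth rate = 1.160129 − 1 = 0.160129 = 16.0129%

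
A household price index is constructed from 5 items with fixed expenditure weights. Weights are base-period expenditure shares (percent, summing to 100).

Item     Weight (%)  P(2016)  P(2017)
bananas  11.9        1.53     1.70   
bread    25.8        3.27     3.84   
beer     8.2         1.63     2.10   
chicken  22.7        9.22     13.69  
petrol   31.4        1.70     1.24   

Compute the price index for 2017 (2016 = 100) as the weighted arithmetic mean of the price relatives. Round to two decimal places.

110.69

bananas: 11.9 × (1.70/1.53) = 11.9 × 1.111111 = 13.2222
bread: 25.8 × (3.84/3.27) = 25.8 × 1.174312 = 30.2972
beer: 8.2 × (2.10/1.63) = 8.2 × 1.288344 = 10.5644
chicken: 22.7 × (13.69/9.22) = 22.7 × 1.484816 = 33.7053
petrol: 31.4 × (1.24/1.70) = 31.4 × 0.729412 = 22.9035
Index = Σ wᵢ·(p₁ᵢ/p₀ᵢ) = 13.2222 + 30.2972 + 10.5644 + 33.7053 + 22.9035 = 110.6927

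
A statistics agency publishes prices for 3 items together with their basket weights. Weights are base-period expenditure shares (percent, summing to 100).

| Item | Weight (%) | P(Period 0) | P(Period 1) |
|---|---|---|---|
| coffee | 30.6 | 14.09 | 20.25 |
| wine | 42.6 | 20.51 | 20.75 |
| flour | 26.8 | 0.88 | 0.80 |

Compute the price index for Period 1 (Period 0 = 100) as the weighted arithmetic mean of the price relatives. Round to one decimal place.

coffee: 30.6 × (20.25/14.09) = 30.6 × 1.437189 = 43.9780
wine: 42.6 × (20.75/20.51) = 42.6 × 1.011702 = 43.0985
flour: 26.8 × (0.80/0.88) = 26.8 × 0.909091 = 24.3636
Index = Σ wᵢ·(p₁ᵢ/p₀ᵢ) = 43.9780 + 43.0985 + 24.3636 = 111.4401

111.4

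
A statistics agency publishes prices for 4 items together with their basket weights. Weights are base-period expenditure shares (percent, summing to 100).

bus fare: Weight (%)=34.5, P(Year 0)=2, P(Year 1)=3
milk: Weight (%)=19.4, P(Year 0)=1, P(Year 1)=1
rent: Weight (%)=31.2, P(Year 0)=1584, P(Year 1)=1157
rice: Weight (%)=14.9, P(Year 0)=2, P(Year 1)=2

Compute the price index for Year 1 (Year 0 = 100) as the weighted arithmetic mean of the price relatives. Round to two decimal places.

108.84

bus fare: 34.5 × (3/2) = 34.5 × 1.500000 = 51.7500
milk: 19.4 × (1/1) = 19.4 × 1.000000 = 19.4000
rent: 31.2 × (1157/1584) = 31.2 × 0.730429 = 22.7894
rice: 14.9 × (2/2) = 14.9 × 1.000000 = 14.9000
Index = Σ wᵢ·(p₁ᵢ/p₀ᵢ) = 51.7500 + 19.4000 + 22.7894 + 14.9000 = 108.8394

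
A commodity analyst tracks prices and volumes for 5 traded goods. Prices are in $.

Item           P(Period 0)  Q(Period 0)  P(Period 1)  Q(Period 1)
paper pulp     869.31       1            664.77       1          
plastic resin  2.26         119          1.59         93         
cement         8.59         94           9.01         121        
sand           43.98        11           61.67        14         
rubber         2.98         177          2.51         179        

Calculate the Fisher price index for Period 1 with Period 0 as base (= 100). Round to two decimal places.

Laspeyres component (base-period weights):
ΣP(Period 1)Q(Period 0) = 664.77×1 + 1.59×119 + 9.01×94 + 61.67×11 + 2.51×177 = 664.77 + 189.21 + 846.94 + 678.37 + 444.27 = 2823.56
ΣP(Period 0)Q(Period 0) = 869.31×1 + 2.26×119 + 8.59×94 + 43.98×11 + 2.98×177 = 869.31 + 268.94 + 807.46 + 483.78 + 527.46 = 2956.95
L = 2823.56 / 2956.95 × 100 = 95.4889
Paasche component (current-period weights):
ΣP(Period 1)Q(Period 1) = 664.77×1 + 1.59×93 + 9.01×121 + 61.67×14 + 2.51×179 = 664.77 + 147.87 + 1090.21 + 863.38 + 449.29 = 3215.52
ΣP(Period 0)Q(Period 1) = 869.31×1 + 2.26×93 + 8.59×121 + 43.98×14 + 2.98×179 = 869.31 + 210.18 + 1039.39 + 615.72 + 533.42 = 3268.02
P = 3215.52 / 3268.02 × 100 = 98.3935
Fisher = √(L × P) = √(95.4889 × 98.3935) = 96.9303

96.93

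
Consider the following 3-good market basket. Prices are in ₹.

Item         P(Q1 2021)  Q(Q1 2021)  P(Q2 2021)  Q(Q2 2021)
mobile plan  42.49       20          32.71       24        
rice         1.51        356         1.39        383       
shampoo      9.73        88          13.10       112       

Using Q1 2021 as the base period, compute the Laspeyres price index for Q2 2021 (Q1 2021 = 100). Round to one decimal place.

102.6

Laspeyres price index uses base-period quantities as weights.
ΣP(Q2 2021)·Q(Q1 2021) = 32.71×20 + 1.39×356 + 13.10×88 = 654.2 + 494.84 + 1152.8 = 2301.84
ΣP(Q1 2021)·Q(Q1 2021) = 42.49×20 + 1.51×356 + 9.73×88 = 849.8 + 537.56 + 856.24 = 2243.6
Index = 2301.84 / 2243.6 × 100 = 102.5958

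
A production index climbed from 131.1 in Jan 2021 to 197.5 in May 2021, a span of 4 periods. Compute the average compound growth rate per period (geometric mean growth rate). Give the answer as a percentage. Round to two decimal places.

Growth factor = (197.5/131.1)^(1/4) = (1.506484)^(1/4) = 1.107876
Growth rate = 1.107876 − 1 = 0.107876 = 10.7876%

10.79%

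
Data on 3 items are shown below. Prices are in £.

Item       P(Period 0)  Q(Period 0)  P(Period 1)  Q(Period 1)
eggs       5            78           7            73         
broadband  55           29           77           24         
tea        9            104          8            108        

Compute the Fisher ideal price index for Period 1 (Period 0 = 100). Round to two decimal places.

122.46

Laspeyres component (base-period weights):
ΣP(Period 1)Q(Period 0) = 7×78 + 77×29 + 8×104 = 546 + 2233 + 832 = 3611
ΣP(Period 0)Q(Period 0) = 5×78 + 55×29 + 9×104 = 390 + 1595 + 936 = 2921
L = 3611 / 2921 × 100 = 123.6220
Paasche component (current-period weights):
ΣP(Period 1)Q(Period 1) = 7×73 + 77×24 + 8×108 = 511 + 1848 + 864 = 3223
ΣP(Period 0)Q(Period 1) = 5×73 + 55×24 + 9×108 = 365 + 1320 + 972 = 2657
P = 3223 / 2657 × 100 = 121.3022
Fisher = √(L × P) = √(123.6220 × 121.3022) = 122.4566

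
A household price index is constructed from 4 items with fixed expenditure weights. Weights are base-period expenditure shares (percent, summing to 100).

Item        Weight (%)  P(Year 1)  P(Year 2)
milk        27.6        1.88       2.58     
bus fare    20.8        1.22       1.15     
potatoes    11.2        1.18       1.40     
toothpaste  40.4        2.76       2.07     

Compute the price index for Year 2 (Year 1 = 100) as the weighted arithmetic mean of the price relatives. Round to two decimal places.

101.07

milk: 27.6 × (2.58/1.88) = 27.6 × 1.372340 = 37.8766
bus fare: 20.8 × (1.15/1.22) = 20.8 × 0.942623 = 19.6066
potatoes: 11.2 × (1.40/1.18) = 11.2 × 1.186441 = 13.2881
toothpaste: 40.4 × (2.07/2.76) = 40.4 × 0.750000 = 30.3000
Index = Σ wᵢ·(p₁ᵢ/p₀ᵢ) = 37.8766 + 19.6066 + 13.2881 + 30.3000 = 101.0713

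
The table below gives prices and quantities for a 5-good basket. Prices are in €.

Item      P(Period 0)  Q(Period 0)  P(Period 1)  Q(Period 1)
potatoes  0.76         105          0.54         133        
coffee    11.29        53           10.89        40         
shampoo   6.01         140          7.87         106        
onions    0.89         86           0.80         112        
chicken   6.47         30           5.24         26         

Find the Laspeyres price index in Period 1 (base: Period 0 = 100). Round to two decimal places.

Laspeyres price index uses base-period quantities as weights.
ΣP(Period 1)·Q(Period 0) = 0.54×105 + 10.89×53 + 7.87×140 + 0.80×86 + 5.24×30 = 56.7 + 577.17 + 1101.8 + 68.8 + 157.2 = 1961.67
ΣP(Period 0)·Q(Period 0) = 0.76×105 + 11.29×53 + 6.01×140 + 0.89×86 + 6.47×30 = 79.8 + 598.37 + 841.4 + 76.54 + 194.1 = 1790.21
Index = 1961.67 / 1790.21 × 100 = 109.5776

109.58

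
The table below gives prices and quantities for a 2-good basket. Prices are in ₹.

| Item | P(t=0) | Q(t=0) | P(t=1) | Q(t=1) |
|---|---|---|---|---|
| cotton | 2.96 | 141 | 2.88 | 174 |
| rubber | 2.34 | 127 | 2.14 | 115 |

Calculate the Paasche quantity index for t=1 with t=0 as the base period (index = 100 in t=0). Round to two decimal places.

110.23

Paasche quantity index uses current-period prices as weights.
ΣP(t=1)·Q(t=1) = 2.88×174 + 2.14×115 = 501.12 + 246.1 = 747.22
ΣP(t=1)·Q(t=0) = 2.88×141 + 2.14×127 = 406.08 + 271.78 = 677.86
Index = 747.22 / 677.86 × 100 = 110.2322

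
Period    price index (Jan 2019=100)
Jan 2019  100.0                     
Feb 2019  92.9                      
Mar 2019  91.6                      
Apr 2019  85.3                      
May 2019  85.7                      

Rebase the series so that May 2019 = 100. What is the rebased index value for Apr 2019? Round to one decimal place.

99.5

Rebased(Apr 2019) = 85.3 / 85.7 × 100 = 99.5333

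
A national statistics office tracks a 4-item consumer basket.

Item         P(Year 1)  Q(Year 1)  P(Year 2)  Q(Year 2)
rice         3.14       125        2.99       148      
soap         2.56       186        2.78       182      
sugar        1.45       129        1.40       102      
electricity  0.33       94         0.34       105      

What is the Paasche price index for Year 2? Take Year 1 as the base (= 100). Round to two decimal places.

Paasche price index uses current-period quantities as weights.
ΣP(Year 2)·Q(Year 2) = 2.99×148 + 2.78×182 + 1.40×102 + 0.34×105 = 442.52 + 505.96 + 142.8 + 35.7 = 1126.98
ΣP(Year 1)·Q(Year 2) = 3.14×148 + 2.56×182 + 1.45×102 + 0.33×105 = 464.72 + 465.92 + 147.9 + 34.65 = 1113.19
Index = 1126.98 / 1113.19 × 100 = 101.2388

101.24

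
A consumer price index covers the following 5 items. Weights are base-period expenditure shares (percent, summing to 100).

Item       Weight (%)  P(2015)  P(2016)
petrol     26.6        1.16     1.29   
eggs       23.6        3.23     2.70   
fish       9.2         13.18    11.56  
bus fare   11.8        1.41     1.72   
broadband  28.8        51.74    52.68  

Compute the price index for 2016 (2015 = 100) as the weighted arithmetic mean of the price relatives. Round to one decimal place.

101.1

petrol: 26.6 × (1.29/1.16) = 26.6 × 1.112069 = 29.5810
eggs: 23.6 × (2.70/3.23) = 23.6 × 0.835913 = 19.7276
fish: 9.2 × (11.56/13.18) = 9.2 × 0.877086 = 8.0692
bus fare: 11.8 × (1.72/1.41) = 11.8 × 1.219858 = 14.3943
broadband: 28.8 × (52.68/51.74) = 28.8 × 1.018168 = 29.3232
Index = Σ wᵢ·(p₁ᵢ/p₀ᵢ) = 29.5810 + 19.7276 + 8.0692 + 14.3943 + 29.3232 = 101.0953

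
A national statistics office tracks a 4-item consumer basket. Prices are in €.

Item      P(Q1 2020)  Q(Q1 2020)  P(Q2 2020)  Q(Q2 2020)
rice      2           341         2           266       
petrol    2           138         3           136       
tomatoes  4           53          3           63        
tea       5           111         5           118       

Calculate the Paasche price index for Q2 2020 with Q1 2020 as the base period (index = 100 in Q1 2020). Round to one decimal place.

Paasche price index uses current-period quantities as weights.
ΣP(Q2 2020)·Q(Q2 2020) = 2×266 + 3×136 + 3×63 + 5×118 = 532 + 408 + 189 + 590 = 1719
ΣP(Q1 2020)·Q(Q2 2020) = 2×266 + 2×136 + 4×63 + 5×118 = 532 + 272 + 252 + 590 = 1646
Index = 1719 / 1646 × 100 = 104.4350

104.4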